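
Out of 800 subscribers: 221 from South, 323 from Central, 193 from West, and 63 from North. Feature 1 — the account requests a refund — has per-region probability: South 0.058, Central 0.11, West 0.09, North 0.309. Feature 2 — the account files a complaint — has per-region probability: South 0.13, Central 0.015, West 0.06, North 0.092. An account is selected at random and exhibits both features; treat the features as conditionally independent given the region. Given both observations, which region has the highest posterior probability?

Compute prior × likelihood for every hypothesis:
  South: 0.27625 × 0.058 × 0.13 = 0.002082925
  Central: 0.40375 × 0.11 × 0.015 = 0.0006661875
  West: 0.24125 × 0.09 × 0.06 = 0.00130275
  North: 0.07875 × 0.309 × 0.092 = 0.002238705
Normalizing constant = 0.0062905675.
Largest term belongs to North, so North is most probable.

North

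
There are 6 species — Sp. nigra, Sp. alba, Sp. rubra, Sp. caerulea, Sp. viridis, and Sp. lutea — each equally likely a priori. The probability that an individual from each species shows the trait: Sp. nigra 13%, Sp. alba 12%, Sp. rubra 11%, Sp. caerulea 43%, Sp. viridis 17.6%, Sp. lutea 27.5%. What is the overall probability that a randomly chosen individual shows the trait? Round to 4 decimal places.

0.2068

With a uniform prior (1/6 each), posterior ∝ likelihood:
  Sp. nigra: 0.13
  Sp. alba: 0.12
  Sp. rubra: 0.11
  Sp. caerulea: 0.43
  Sp. viridis: 0.176
  Sp. lutea: 0.275
P(trait) = (1/6) × (0.13 + 0.12 + 0.11 + 0.43 + 0.176 + 0.275) = 1.241/6 ≈ 0.2068.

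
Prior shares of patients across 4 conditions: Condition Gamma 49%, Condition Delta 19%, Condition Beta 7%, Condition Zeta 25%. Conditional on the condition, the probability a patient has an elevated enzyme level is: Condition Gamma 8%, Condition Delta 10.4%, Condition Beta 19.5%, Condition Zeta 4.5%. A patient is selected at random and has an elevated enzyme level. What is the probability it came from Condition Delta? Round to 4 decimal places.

Prior × likelihood for each hypothesis:
  Condition Gamma: 0.49 × 0.08 = 0.0392
  Condition Delta: 0.19 × 0.104 = 0.01976
  Condition Beta: 0.07 × 0.195 = 0.01365
  Condition Zeta: 0.25 × 0.045 = 0.01125
Normalizing constant = 0.08386.
P(Condition Delta | evidence) = 0.01976 / 0.08386 ≈ 0.2356.

0.2356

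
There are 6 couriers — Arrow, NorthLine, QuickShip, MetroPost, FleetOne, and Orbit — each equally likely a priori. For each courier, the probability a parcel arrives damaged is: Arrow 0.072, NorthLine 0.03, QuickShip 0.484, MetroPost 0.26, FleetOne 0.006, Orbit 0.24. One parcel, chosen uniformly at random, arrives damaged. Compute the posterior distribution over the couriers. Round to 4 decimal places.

Since the prior is uniform, the posterior is proportional to the likelihood:
  Arrow: 0.072
  NorthLine: 0.03
  QuickShip: 0.484
  MetroPost: 0.26
  FleetOne: 0.006
  Orbit: 0.24
Normalizing constant = 1.092.
P(Arrow | damaged) = 0.072/1.092 ≈ 0.0659
P(NorthLine | damaged) = 0.03/1.092 ≈ 0.0275
P(QuickShip | damaged) = 0.484/1.092 ≈ 0.4432
P(MetroPost | damaged) = 0.26/1.092 ≈ 0.2381
P(FleetOne | damaged) = 0.006/1.092 ≈ 0.0055
P(Orbit | damaged) = 0.24/1.092 ≈ 0.2198
(Check: 0.0659+0.0275+0.4432+0.2381+0.0055+0.2198 = 1.0000.)

Arrow 0.0659, NorthLine 0.0275, QuickShip 0.4432, MetroPost 0.2381, FleetOne 0.0055, Orbit 0.2198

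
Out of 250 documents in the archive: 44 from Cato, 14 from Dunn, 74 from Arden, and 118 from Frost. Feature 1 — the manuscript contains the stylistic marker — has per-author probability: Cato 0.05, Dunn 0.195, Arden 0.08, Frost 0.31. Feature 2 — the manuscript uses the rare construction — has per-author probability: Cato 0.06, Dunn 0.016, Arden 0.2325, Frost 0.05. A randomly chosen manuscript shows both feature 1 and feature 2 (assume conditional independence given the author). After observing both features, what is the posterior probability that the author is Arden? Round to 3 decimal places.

0.407

Compute prior × likelihood for every hypothesis:
  Cato: 0.176 × 0.05 × 0.06 = 0.000528
  Dunn: 0.056 × 0.195 × 0.016 = 0.00017472
  Arden: 0.296 × 0.08 × 0.2325 = 0.0055056
  Frost: 0.472 × 0.31 × 0.05 = 0.007316
Sum = 0.01352432.
P(Arden | evidence) = 0.0055056 / 0.01352432 ≈ 0.407.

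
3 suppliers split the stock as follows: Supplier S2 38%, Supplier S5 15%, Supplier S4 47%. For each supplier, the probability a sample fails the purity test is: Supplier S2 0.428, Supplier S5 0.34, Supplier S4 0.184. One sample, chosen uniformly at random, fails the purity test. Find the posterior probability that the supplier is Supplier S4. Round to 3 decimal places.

Compute prior × likelihood for every hypothesis:
  Supplier S2: 0.38 × 0.428 = 0.16264
  Supplier S5: 0.15 × 0.34 = 0.051
  Supplier S4: 0.47 × 0.184 = 0.08648
Normalizing constant = 0.30012.
P(Supplier S4 | evidence) = 0.08648 / 0.30012 ≈ 0.288.

0.288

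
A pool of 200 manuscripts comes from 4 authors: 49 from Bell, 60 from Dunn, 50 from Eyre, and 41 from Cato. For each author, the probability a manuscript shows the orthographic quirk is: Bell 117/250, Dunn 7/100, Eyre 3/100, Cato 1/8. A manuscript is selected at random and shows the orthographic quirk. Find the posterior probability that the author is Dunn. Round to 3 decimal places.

0.124

By Bayes' rule, posterior ∝ prior × likelihood:
  Bell: 0.245 × 0.468 = 0.11466
  Dunn: 0.3 × 0.07 = 0.021
  Eyre: 0.25 × 0.03 = 0.0075
  Cato: 0.205 × 0.125 = 0.025625
Normalizing constant = 0.168785.
P(Dunn | evidence) = 0.021 / 0.168785 ≈ 0.124.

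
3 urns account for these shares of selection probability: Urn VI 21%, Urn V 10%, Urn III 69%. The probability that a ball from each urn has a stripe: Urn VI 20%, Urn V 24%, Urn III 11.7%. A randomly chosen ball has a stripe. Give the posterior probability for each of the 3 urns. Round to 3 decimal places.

Compute prior × likelihood for every hypothesis:
  Urn VI: 0.21 × 0.2 = 0.042
  Urn V: 0.1 × 0.24 = 0.024
  Urn III: 0.69 × 0.117 = 0.08073
Total = 0.14673.
P(Urn VI | striped) = 0.042/0.14673 ≈ 0.286
P(Urn V | striped) = 0.024/0.14673 ≈ 0.164
P(Urn III | striped) = 0.08073/0.14673 ≈ 0.550
(Check: 0.286+0.164+0.550 = 1.000.)

Urn VI 0.286, Urn V 0.164, Urn III 0.550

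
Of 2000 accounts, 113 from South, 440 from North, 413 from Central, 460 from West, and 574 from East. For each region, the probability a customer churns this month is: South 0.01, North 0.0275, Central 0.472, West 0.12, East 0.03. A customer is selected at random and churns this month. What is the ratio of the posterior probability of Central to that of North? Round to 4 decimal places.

16.1104

By Bayes' rule, posterior ∝ prior × likelihood:
  South: 0.0565 × 0.01 = 0.000565
  North: 0.22 × 0.0275 = 0.00605
  Central: 0.2065 × 0.472 = 0.097468
  West: 0.23 × 0.12 = 0.0276
  East: 0.287 × 0.03 = 0.00861
Normalizing constant = 0.140293.
The ratio is 0.097468 / 0.00605 (the normalizer cancels) = 16.1104.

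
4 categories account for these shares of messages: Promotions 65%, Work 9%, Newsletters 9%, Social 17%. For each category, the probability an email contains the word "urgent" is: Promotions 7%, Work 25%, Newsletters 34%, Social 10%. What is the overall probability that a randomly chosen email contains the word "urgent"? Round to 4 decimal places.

0.1156

Unnormalized posteriors (prior × likelihood):
  Promotions: 0.65 × 0.07 = 0.0455
  Work: 0.09 × 0.25 = 0.0225
  Newsletters: 0.09 × 0.34 = 0.0306
  Social: 0.17 × 0.1 = 0.017
P(urgent-flag) = 0.0455 + 0.0225 + 0.0306 + 0.017 = 0.1156 → 0.1156.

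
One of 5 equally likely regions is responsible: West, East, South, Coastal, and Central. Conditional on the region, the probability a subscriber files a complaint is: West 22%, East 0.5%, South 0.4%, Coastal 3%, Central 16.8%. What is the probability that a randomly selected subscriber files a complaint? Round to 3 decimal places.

0.085

Since the prior is uniform, the posterior is proportional to the likelihood:
  West: 0.22
  East: 0.005
  South: 0.004
  Coastal: 0.03
  Central: 0.168
P(complaint) = (1/5) × (0.22 + 0.005 + 0.004 + 0.03 + 0.168) = 0.427/5 ≈ 0.085.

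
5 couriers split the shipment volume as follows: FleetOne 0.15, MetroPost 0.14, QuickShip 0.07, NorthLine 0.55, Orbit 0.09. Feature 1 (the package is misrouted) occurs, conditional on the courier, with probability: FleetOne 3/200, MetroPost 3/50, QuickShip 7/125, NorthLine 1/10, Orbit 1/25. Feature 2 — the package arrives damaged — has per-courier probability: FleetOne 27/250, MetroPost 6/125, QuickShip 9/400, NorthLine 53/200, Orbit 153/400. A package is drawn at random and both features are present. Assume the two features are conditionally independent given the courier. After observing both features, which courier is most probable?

By Bayes' rule, posterior ∝ prior × likelihood:
  FleetOne: 0.15 × 0.015 × 0.108 = 0.000243
  MetroPost: 0.14 × 0.06 × 0.048 = 0.0004032
  QuickShip: 0.07 × 0.056 × 0.0225 = 0.0000882
  NorthLine: 0.55 × 0.1 × 0.265 = 0.014575
  Orbit: 0.09 × 0.04 × 0.3825 = 0.001377
Sum = 0.0166864.
Largest term belongs to NorthLine, so NorthLine is most probable.

NorthLine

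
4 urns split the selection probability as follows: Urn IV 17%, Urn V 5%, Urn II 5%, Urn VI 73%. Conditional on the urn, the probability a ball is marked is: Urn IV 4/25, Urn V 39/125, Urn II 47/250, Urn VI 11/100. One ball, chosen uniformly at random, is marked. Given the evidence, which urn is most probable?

By Bayes' rule, posterior ∝ prior × likelihood:
  Urn IV: 0.17 × 0.16 = 0.0272
  Urn V: 0.05 × 0.312 = 0.0156
  Urn II: 0.05 × 0.188 = 0.0094
  Urn VI: 0.73 × 0.11 = 0.0803
Total = 0.1325.
Largest term belongs to Urn VI, so Urn VI is most probable.

Urn VI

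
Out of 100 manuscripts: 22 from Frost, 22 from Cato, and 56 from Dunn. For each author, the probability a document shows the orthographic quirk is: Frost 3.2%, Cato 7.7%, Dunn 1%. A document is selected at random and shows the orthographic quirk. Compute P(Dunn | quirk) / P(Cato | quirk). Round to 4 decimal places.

0.3306

Compute prior × likelihood for every hypothesis:
  Frost: 0.22 × 0.032 = 0.00704
  Cato: 0.22 × 0.077 = 0.01694
  Dunn: 0.56 × 0.01 = 0.0056
Sum = 0.02958.
The ratio is 0.0056 / 0.01694 (the normalizer cancels) = 0.3306.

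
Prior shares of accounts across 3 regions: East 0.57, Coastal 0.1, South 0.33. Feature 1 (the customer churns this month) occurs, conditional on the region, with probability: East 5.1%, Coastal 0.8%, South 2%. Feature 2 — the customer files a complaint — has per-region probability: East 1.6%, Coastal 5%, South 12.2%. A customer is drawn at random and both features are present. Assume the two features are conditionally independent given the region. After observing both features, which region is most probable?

South

Unnormalized posteriors (prior × likelihood):
  East: 0.57 × 0.051 × 0.016 = 0.00046512
  Coastal: 0.1 × 0.008 × 0.05 = 0.00004
  South: 0.33 × 0.02 × 0.122 = 0.0008052
Normalizing constant = 0.00131032.
Largest term belongs to South, so South is most probable.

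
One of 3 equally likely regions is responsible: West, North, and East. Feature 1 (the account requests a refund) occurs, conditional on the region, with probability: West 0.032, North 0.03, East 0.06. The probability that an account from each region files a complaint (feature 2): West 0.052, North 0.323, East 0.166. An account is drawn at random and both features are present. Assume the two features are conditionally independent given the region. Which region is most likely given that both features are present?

Since the prior is uniform, the posterior is proportional to the likelihood:
  West: 0.032 × 0.052 = 0.001664
  North: 0.03 × 0.323 = 0.00969
  East: 0.06 × 0.166 = 0.00996
Sum = 0.021314.
Largest term belongs to East, so East is most probable.

East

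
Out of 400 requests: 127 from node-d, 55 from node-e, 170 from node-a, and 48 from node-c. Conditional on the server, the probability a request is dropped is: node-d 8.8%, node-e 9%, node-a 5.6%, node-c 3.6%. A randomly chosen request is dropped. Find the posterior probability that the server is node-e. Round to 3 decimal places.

0.181

Prior × likelihood for each hypothesis:
  node-d: 0.3175 × 0.088 = 0.02794
  node-e: 0.1375 × 0.09 = 0.012375
  node-a: 0.425 × 0.056 = 0.0238
  node-c: 0.12 × 0.036 = 0.00432
Sum = 0.068435.
P(node-e | evidence) = 0.012375 / 0.068435 ≈ 0.181.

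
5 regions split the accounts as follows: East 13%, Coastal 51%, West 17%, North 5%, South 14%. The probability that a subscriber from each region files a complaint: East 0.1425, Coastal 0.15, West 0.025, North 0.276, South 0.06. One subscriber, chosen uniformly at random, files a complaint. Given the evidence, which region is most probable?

By Bayes' rule, posterior ∝ prior × likelihood:
  East: 0.13 × 0.1425 = 0.018525
  Coastal: 0.51 × 0.15 = 0.0765
  West: 0.17 × 0.025 = 0.00425
  North: 0.05 × 0.276 = 0.0138
  South: 0.14 × 0.06 = 0.0084
Sum = 0.121475.
Largest term belongs to Coastal, so Coastal is most probable.

Coastal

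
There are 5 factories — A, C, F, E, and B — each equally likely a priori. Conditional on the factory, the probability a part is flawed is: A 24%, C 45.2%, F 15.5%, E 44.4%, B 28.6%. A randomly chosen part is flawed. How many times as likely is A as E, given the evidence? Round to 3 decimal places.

0.541

Since the prior is uniform, the posterior is proportional to the likelihood:
  A: 0.24
  C: 0.452
  F: 0.155
  E: 0.444
  B: 0.286
Normalizing constant = 1.577.
The ratio is 0.24 / 0.444 (the normalizer cancels) = 0.541.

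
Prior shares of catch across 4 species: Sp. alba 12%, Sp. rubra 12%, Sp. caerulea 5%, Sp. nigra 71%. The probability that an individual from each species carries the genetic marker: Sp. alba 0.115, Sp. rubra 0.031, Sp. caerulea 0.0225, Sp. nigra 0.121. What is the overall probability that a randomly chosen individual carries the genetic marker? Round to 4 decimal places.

Unnormalized posteriors (prior × likelihood):
  Sp. alba: 0.12 × 0.115 = 0.0138
  Sp. rubra: 0.12 × 0.031 = 0.00372
  Sp. caerulea: 0.05 × 0.0225 = 0.001125
  Sp. nigra: 0.71 × 0.121 = 0.08591
P(marker) = 0.0138 + 0.00372 + 0.001125 + 0.08591 = 0.104555 → 0.1046.

0.1046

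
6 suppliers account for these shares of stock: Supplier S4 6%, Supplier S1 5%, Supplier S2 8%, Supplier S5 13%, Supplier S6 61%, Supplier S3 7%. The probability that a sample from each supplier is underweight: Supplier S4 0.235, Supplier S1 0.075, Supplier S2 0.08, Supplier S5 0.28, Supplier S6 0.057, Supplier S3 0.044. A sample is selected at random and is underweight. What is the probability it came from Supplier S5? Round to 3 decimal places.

0.370

By Bayes' rule, posterior ∝ prior × likelihood:
  Supplier S4: 0.06 × 0.235 = 0.0141
  Supplier S1: 0.05 × 0.075 = 0.00375
  Supplier S2: 0.08 × 0.08 = 0.0064
  Supplier S5: 0.13 × 0.28 = 0.0364
  Supplier S6: 0.61 × 0.057 = 0.03477
  Supplier S3: 0.07 × 0.044 = 0.00308
Normalizing constant = 0.0985.
P(Supplier S5 | evidence) = 0.0364 / 0.0985 ≈ 0.370.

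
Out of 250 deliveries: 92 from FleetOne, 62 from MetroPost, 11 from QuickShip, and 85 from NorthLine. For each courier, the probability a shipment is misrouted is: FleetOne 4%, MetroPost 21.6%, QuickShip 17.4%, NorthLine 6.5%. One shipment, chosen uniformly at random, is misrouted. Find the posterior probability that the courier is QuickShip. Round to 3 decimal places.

Prior × likelihood for each hypothesis:
  FleetOne: 0.368 × 0.04 = 0.01472
  MetroPost: 0.248 × 0.216 = 0.053568
  QuickShip: 0.044 × 0.174 = 0.007656
  NorthLine: 0.34 × 0.065 = 0.0221
Total = 0.098044.
P(QuickShip | evidence) = 0.007656 / 0.098044 ≈ 0.078.

0.078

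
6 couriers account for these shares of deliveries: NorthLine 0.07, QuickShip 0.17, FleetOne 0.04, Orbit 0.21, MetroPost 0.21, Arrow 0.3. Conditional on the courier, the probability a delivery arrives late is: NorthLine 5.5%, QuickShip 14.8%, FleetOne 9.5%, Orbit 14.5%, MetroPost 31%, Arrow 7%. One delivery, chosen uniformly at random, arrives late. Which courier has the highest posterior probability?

MetroPost

Compute prior × likelihood for every hypothesis:
  NorthLine: 0.07 × 0.055 = 0.00385
  QuickShip: 0.17 × 0.148 = 0.02516
  FleetOne: 0.04 × 0.095 = 0.0038
  Orbit: 0.21 × 0.145 = 0.03045
  MetroPost: 0.21 × 0.31 = 0.0651
  Arrow: 0.3 × 0.07 = 0.021
Sum = 0.14936.
Largest term belongs to MetroPost, so MetroPost is most probable.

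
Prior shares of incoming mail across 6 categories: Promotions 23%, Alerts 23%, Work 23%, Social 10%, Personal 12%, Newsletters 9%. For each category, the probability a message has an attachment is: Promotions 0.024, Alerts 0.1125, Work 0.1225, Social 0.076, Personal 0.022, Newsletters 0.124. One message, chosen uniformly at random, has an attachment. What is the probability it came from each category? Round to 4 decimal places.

Compute prior × likelihood for every hypothesis:
  Promotions: 0.23 × 0.024 = 0.00552
  Alerts: 0.23 × 0.1125 = 0.025875
  Work: 0.23 × 0.1225 = 0.028175
  Social: 0.1 × 0.076 = 0.0076
  Personal: 0.12 × 0.022 = 0.00264
  Newsletters: 0.09 × 0.124 = 0.01116
Total = 0.08097.
P(Promotions | attachment) = 0.00552/0.08097 ≈ 0.0682
P(Alerts | attachment) = 0.025875/0.08097 ≈ 0.3196
P(Work | attachment) = 0.028175/0.08097 ≈ 0.3480
P(Social | attachment) = 0.0076/0.08097 ≈ 0.0939
P(Personal | attachment) = 0.00264/0.08097 ≈ 0.0326
P(Newsletters | attachment) = 0.01116/0.08097 ≈ 0.1378

Promotions 0.0682, Alerts 0.3196, Work 0.3480, Social 0.0939, Personal 0.0326, Newsletters 0.1378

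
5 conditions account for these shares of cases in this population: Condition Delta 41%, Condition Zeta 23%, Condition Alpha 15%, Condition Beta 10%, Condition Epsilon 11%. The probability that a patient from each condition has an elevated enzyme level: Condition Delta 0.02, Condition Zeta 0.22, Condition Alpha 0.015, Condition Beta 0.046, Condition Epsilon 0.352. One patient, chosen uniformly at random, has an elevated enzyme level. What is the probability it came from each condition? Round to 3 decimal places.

Unnormalized posteriors (prior × likelihood):
  Condition Delta: 0.41 × 0.02 = 0.0082
  Condition Zeta: 0.23 × 0.22 = 0.0506
  Condition Alpha: 0.15 × 0.015 = 0.00225
  Condition Beta: 0.1 × 0.046 = 0.0046
  Condition Epsilon: 0.11 × 0.352 = 0.03872
Total = 0.10437.
P(Condition Delta | elevated) = 0.0082/0.10437 ≈ 0.079
P(Condition Zeta | elevated) = 0.0506/0.10437 ≈ 0.485
P(Condition Alpha | elevated) = 0.00225/0.10437 ≈ 0.022
P(Condition Beta | elevated) = 0.0046/0.10437 ≈ 0.044
P(Condition Epsilon | elevated) = 0.03872/0.10437 ≈ 0.371

Condition Delta 0.079, Condition Zeta 0.485, Condition Alpha 0.022, Condition Beta 0.044, Condition Epsilon 0.371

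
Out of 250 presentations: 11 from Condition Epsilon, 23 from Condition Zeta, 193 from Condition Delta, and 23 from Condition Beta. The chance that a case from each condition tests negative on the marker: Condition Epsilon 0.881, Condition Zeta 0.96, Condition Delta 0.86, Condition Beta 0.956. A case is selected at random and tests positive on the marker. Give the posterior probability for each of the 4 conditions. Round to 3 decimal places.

Taking complements, P(marker-positive | each) = Condition Epsilon 0.119, Condition Zeta 0.04, Condition Delta 0.14, Condition Beta 0.044.
Compute prior × likelihood for every hypothesis:
  Condition Epsilon: 0.044 × 0.119 = 0.005236
  Condition Zeta: 0.092 × 0.04 = 0.00368
  Condition Delta: 0.772 × 0.14 = 0.10808
  Condition Beta: 0.092 × 0.044 = 0.004048
Sum = 0.121044.
P(Condition Epsilon | marker-positive) = 0.005236/0.121044 ≈ 0.043
P(Condition Zeta | marker-positive) = 0.00368/0.121044 ≈ 0.030
P(Condition Delta | marker-positive) = 0.10808/0.121044 ≈ 0.893
P(Condition Beta | marker-positive) = 0.004048/0.121044 ≈ 0.033

Condition Epsilon 0.043, Condition Zeta 0.030, Condition Delta 0.893, Condition Beta 0.033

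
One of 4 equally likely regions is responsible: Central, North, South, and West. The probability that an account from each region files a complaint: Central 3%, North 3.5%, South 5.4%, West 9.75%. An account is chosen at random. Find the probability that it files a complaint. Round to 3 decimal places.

0.054

Since the prior is uniform, the posterior is proportional to the likelihood:
  Central: 0.03
  North: 0.035
  South: 0.054
  West: 0.0975
P(complaint) = (1/4) × (0.03 + 0.035 + 0.054 + 0.0975) = 0.2165/4 ≈ 0.054.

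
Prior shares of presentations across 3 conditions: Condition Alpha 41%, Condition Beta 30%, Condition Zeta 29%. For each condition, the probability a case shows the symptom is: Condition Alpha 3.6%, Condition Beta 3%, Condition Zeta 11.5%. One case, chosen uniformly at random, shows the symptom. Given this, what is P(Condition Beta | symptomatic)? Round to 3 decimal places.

By Bayes' rule, posterior ∝ prior × likelihood:
  Condition Alpha: 0.41 × 0.036 = 0.01476
  Condition Beta: 0.3 × 0.03 = 0.009
  Condition Zeta: 0.29 × 0.115 = 0.03335
Total = 0.05711.
P(Condition Beta | evidence) = 0.009 / 0.05711 ≈ 0.158.

0.158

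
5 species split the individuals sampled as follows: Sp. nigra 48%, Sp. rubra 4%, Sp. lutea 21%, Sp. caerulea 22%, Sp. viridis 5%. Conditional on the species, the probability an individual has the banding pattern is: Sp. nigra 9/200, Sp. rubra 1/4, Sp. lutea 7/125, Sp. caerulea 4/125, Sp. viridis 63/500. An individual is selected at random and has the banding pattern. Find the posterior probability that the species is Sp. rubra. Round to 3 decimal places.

Unnormalized posteriors (prior × likelihood):
  Sp. nigra: 0.48 × 0.045 = 0.0216
  Sp. rubra: 0.04 × 0.25 = 0.01
  Sp. lutea: 0.21 × 0.056 = 0.01176
  Sp. caerulea: 0.22 × 0.032 = 0.00704
  Sp. viridis: 0.05 × 0.126 = 0.0063
Total = 0.0567.
P(Sp. rubra | evidence) = 0.01 / 0.0567 ≈ 0.176.

0.176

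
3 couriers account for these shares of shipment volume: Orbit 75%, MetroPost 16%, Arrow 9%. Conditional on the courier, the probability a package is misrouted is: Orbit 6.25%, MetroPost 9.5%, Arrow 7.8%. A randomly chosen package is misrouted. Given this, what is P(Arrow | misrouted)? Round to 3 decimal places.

Compute prior × likelihood for every hypothesis:
  Orbit: 0.75 × 0.0625 = 0.046875
  MetroPost: 0.16 × 0.095 = 0.0152
  Arrow: 0.09 × 0.078 = 0.00702
Normalizing constant = 0.069095.
P(Arrow | evidence) = 0.00702 / 0.069095 ≈ 0.102.

0.102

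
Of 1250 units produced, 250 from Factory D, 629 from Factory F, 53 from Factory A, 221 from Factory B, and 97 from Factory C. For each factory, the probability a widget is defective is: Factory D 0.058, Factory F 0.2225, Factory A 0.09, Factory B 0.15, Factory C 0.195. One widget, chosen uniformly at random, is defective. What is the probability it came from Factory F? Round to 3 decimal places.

0.662

By Bayes' rule, posterior ∝ prior × likelihood:
  Factory D: 0.2 × 0.058 = 0.0116
  Factory F: 0.5032 × 0.2225 = 0.111962
  Factory A: 0.0424 × 0.09 = 0.003816
  Factory B: 0.1768 × 0.15 = 0.02652
  Factory C: 0.0776 × 0.195 = 0.015132
Total = 0.16903.
P(Factory F | evidence) = 0.111962 / 0.16903 ≈ 0.662.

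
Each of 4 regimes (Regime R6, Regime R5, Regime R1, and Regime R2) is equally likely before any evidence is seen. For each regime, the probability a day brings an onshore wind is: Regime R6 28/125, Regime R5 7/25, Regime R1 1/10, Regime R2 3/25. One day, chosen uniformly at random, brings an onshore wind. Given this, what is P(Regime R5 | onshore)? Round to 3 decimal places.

0.387

With a uniform prior (1/4 each), posterior ∝ likelihood:
  Regime R6: 0.224
  Regime R5: 0.28
  Regime R1: 0.1
  Regime R2: 0.12
Normalizing constant = 0.724.
P(Regime R5 | evidence) = 0.28 / 0.724 ≈ 0.387.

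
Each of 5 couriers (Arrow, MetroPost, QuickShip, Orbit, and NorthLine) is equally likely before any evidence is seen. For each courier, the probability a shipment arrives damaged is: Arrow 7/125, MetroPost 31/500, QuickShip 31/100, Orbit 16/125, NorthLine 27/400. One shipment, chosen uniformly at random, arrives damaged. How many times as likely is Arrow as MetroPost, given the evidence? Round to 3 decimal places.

0.903

Since the prior is uniform, the posterior is proportional to the likelihood:
  Arrow: 0.056
  MetroPost: 0.062
  QuickShip: 0.31
  Orbit: 0.128
  NorthLine: 0.0675
Normalizing constant = 0.6235.
The ratio is 0.056 / 0.062 (the normalizer cancels) = 0.903.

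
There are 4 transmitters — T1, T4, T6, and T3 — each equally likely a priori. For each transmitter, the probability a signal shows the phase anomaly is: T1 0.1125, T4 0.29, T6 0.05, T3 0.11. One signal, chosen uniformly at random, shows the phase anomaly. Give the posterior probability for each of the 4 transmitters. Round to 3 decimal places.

T1 0.200, T4 0.516, T6 0.089, T3 0.196

With a uniform prior (1/4 each), posterior ∝ likelihood:
  T1: 0.1125
  T4: 0.29
  T6: 0.05
  T3: 0.11
Sum = 0.5625.
P(T1 | anomaly) = 0.1125/0.5625 ≈ 0.200
P(T4 | anomaly) = 0.29/0.5625 ≈ 0.516
P(T6 | anomaly) = 0.05/0.5625 ≈ 0.089
P(T3 | anomaly) = 0.11/0.5625 ≈ 0.196
(Check: 0.200+0.516+0.089+0.196 = 1.001.)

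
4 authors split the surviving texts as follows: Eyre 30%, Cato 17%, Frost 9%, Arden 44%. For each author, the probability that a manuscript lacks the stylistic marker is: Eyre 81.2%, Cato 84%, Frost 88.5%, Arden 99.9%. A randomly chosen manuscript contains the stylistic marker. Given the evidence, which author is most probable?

Taking complements, P(marker | each) = Eyre 0.188, Cato 0.16, Frost 0.115, Arden 0.001.
Unnormalized posteriors (prior × likelihood):
  Eyre: 0.3 × 0.188 = 0.0564
  Cato: 0.17 × 0.16 = 0.0272
  Frost: 0.09 × 0.115 = 0.01035
  Arden: 0.44 × 0.001 = 0.00044
Total = 0.09439.
Largest term belongs to Eyre, so Eyre is most probable.

Eyre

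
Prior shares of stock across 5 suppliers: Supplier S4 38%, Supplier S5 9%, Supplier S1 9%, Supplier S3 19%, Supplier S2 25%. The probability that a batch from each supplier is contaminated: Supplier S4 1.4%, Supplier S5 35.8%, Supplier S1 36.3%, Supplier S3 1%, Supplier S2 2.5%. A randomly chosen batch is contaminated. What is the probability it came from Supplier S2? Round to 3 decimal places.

Compute prior × likelihood for every hypothesis:
  Supplier S4: 0.38 × 0.014 = 0.00532
  Supplier S5: 0.09 × 0.358 = 0.03222
  Supplier S1: 0.09 × 0.363 = 0.03267
  Supplier S3: 0.19 × 0.01 = 0.0019
  Supplier S2: 0.25 × 0.025 = 0.00625
Total = 0.07836.
P(Supplier S2 | evidence) = 0.00625 / 0.07836 ≈ 0.080.

0.080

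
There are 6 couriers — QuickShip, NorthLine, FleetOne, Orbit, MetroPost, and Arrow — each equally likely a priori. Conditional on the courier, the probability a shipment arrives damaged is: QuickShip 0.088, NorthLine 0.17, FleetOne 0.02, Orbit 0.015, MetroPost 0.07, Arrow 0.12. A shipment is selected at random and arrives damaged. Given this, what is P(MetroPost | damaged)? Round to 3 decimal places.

0.145

Since the prior is uniform, the posterior is proportional to the likelihood:
  QuickShip: 0.088
  NorthLine: 0.17
  FleetOne: 0.02
  Orbit: 0.015
  MetroPost: 0.07
  Arrow: 0.12
Total = 0.483.
P(MetroPost | evidence) = 0.07 / 0.483 ≈ 0.145.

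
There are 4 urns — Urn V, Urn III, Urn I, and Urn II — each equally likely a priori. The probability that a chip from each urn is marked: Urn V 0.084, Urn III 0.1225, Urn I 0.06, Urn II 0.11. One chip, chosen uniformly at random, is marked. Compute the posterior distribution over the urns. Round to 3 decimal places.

Urn V 0.223, Urn III 0.325, Urn I 0.159, Urn II 0.292

Since the prior is uniform, the posterior is proportional to the likelihood:
  Urn V: 0.084
  Urn III: 0.1225
  Urn I: 0.06
  Urn II: 0.11
Total = 0.3765.
P(Urn V | marked) = 0.084/0.3765 ≈ 0.223
P(Urn III | marked) = 0.1225/0.3765 ≈ 0.325
P(Urn I | marked) = 0.06/0.3765 ≈ 0.159
P(Urn II | marked) = 0.11/0.3765 ≈ 0.292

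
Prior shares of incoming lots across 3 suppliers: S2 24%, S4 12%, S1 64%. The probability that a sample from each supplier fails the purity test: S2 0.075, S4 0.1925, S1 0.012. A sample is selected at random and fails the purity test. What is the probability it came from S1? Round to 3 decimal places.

0.157

Compute prior × likelihood for every hypothesis:
  S2: 0.24 × 0.075 = 0.018
  S4: 0.12 × 0.1925 = 0.0231
  S1: 0.64 × 0.012 = 0.00768
Sum = 0.04878.
P(S1 | evidence) = 0.00768 / 0.04878 ≈ 0.157.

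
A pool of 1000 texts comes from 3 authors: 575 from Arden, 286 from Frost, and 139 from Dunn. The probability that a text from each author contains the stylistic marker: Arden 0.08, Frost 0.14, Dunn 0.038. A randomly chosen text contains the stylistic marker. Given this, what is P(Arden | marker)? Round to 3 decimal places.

0.504

Unnormalized posteriors (prior × likelihood):
  Arden: 0.575 × 0.08 = 0.046
  Frost: 0.286 × 0.14 = 0.04004
  Dunn: 0.139 × 0.038 = 0.005282
Total = 0.091322.
P(Arden | evidence) = 0.046 / 0.091322 ≈ 0.504.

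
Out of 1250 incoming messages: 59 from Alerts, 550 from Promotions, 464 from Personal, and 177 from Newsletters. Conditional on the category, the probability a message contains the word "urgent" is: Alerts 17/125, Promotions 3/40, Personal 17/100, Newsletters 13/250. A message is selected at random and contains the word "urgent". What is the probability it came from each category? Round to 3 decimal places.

Alerts 0.058, Promotions 0.300, Personal 0.574, Newsletters 0.067

Unnormalized posteriors (prior × likelihood):
  Alerts: 0.0472 × 0.136 = 0.0064192
  Promotions: 0.44 × 0.075 = 0.033
  Personal: 0.3712 × 0.17 = 0.063104
  Newsletters: 0.1416 × 0.052 = 0.0073632
Total = 0.1098864.
P(Alerts | urgent-flag) = 0.0064192/0.1098864 ≈ 0.058
P(Promotions | urgent-flag) = 0.033/0.1098864 ≈ 0.300
P(Personal | urgent-flag) = 0.063104/0.1098864 ≈ 0.574
P(Newsletters | urgent-flag) = 0.0073632/0.1098864 ≈ 0.067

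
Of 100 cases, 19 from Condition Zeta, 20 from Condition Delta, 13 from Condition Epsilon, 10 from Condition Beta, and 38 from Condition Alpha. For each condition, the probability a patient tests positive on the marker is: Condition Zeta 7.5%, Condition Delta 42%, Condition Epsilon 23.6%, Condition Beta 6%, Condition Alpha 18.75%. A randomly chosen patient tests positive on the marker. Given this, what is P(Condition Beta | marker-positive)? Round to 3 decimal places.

By Bayes' rule, posterior ∝ prior × likelihood:
  Condition Zeta: 0.19 × 0.075 = 0.01425
  Condition Delta: 0.2 × 0.42 = 0.084
  Condition Epsilon: 0.13 × 0.236 = 0.03068
  Condition Beta: 0.1 × 0.06 = 0.006
  Condition Alpha: 0.38 × 0.1875 = 0.07125
Normalizing constant = 0.20618.
P(Condition Beta | evidence) = 0.006 / 0.20618 ≈ 0.029.

0.029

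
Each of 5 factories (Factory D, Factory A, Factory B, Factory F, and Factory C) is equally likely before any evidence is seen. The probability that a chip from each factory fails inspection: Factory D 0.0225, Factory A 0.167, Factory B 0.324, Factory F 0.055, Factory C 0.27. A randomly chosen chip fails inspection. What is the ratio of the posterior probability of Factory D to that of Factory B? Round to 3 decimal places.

Since the prior is uniform, the posterior is proportional to the likelihood:
  Factory D: 0.0225
  Factory A: 0.167
  Factory B: 0.324
  Factory F: 0.055
  Factory C: 0.27
Normalizing constant = 0.8385.
The ratio is 0.0225 / 0.324 (the normalizer cancels) = 0.069.

0.069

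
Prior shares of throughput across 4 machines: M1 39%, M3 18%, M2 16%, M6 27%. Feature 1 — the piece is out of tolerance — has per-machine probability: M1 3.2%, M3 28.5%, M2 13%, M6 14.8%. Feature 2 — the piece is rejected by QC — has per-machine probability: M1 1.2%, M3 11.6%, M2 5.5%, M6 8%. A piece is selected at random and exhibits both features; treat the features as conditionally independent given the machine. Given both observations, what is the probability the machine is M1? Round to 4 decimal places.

Prior × likelihood for each hypothesis:
  M1: 0.39 × 0.032 × 0.012 = 0.00014976
  M3: 0.18 × 0.285 × 0.116 = 0.0059508
  M2: 0.16 × 0.13 × 0.055 = 0.001144
  M6: 0.27 × 0.148 × 0.08 = 0.0031968
Sum = 0.01044136.
P(M1 | evidence) = 0.00014976 / 0.01044136 ≈ 0.0143.

0.0143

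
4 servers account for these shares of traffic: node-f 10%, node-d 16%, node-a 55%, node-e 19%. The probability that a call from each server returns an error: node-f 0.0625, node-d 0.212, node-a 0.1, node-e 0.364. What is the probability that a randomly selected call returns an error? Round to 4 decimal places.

0.1643

By Bayes' rule, posterior ∝ prior × likelihood:
  node-f: 0.1 × 0.0625 = 0.00625
  node-d: 0.16 × 0.212 = 0.03392
  node-a: 0.55 × 0.1 = 0.055
  node-e: 0.19 × 0.364 = 0.06916
P(error) = 0.00625 + 0.03392 + 0.055 + 0.06916 = 0.16433 → 0.1643.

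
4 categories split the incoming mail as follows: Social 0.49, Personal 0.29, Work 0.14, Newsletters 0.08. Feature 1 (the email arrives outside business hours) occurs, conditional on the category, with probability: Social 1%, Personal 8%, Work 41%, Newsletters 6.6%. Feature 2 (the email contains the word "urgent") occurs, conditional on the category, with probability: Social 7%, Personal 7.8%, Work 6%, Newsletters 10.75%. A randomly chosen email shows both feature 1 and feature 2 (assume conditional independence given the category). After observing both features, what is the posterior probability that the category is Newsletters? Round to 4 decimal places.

0.0921

By Bayes' rule, posterior ∝ prior × likelihood:
  Social: 0.49 × 0.01 × 0.07 = 0.000343
  Personal: 0.29 × 0.08 × 0.078 = 0.0018096
  Work: 0.14 × 0.41 × 0.06 = 0.003444
  Newsletters: 0.08 × 0.066 × 0.1075 = 0.0005676
Sum = 0.0061642.
P(Newsletters | evidence) = 0.0005676 / 0.0061642 ≈ 0.0921.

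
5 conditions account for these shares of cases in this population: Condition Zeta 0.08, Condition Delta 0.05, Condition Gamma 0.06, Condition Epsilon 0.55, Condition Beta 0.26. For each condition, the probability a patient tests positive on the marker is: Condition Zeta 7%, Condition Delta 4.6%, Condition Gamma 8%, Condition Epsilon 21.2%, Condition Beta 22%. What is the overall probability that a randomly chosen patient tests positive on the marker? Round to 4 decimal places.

0.1865

Unnormalized posteriors (prior × likelihood):
  Condition Zeta: 0.08 × 0.07 = 0.0056
  Condition Delta: 0.05 × 0.046 = 0.0023
  Condition Gamma: 0.06 × 0.08 = 0.0048
  Condition Epsilon: 0.55 × 0.212 = 0.1166
  Condition Beta: 0.26 × 0.22 = 0.0572
P(marker-positive) = 0.0056 + 0.0023 + 0.0048 + 0.1166 + 0.0572 = 0.1865 → 0.1865.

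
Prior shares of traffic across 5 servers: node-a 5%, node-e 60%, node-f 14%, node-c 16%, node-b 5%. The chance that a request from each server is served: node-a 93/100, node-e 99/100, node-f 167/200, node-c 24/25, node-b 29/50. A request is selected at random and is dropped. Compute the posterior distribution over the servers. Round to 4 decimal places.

node-a 0.0583, node-e 0.1000, node-f 0.3850, node-c 0.1067, node-b 0.3500

Taking complements, P(dropped | each) = node-a 0.07, node-e 0.01, node-f 0.165, node-c 0.04, node-b 0.42.
Unnormalized posteriors (prior × likelihood):
  node-a: 0.05 × 0.07 = 0.0035
  node-e: 0.6 × 0.01 = 0.006
  node-f: 0.14 × 0.165 = 0.0231
  node-c: 0.16 × 0.04 = 0.0064
  node-b: 0.05 × 0.42 = 0.021
Total = 0.06.
P(node-a | dropped) = 0.0035/0.06 ≈ 0.0583
P(node-e | dropped) = 0.006/0.06 ≈ 0.1000
P(node-f | dropped) = 0.0231/0.06 ≈ 0.3850
P(node-c | dropped) = 0.0064/0.06 ≈ 0.1067
P(node-b | dropped) = 0.021/0.06 ≈ 0.3500
(Check: 0.0583+0.1000+0.3850+0.1067+0.3500 = 1.0000.)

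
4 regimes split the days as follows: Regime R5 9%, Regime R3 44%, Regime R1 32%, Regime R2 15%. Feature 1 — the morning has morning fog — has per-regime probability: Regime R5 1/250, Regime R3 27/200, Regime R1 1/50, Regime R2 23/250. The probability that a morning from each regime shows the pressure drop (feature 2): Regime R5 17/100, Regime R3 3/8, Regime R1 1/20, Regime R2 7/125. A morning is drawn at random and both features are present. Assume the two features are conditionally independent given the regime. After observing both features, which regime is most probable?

Compute prior × likelihood for every hypothesis:
  Regime R5: 0.09 × 0.004 × 0.17 = 0.0000612
  Regime R3: 0.44 × 0.135 × 0.375 = 0.022275
  Regime R1: 0.32 × 0.02 × 0.05 = 0.00032
  Regime R2: 0.15 × 0.092 × 0.056 = 0.0007728
Normalizing constant = 0.023429.
Largest term belongs to Regime R3, so Regime R3 is most probable.

Regime R3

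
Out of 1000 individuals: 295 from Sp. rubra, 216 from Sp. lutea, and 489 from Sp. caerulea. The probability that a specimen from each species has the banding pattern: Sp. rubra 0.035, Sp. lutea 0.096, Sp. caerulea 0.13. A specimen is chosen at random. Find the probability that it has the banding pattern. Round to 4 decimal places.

0.0946

Unnormalized posteriors (prior × likelihood):
  Sp. rubra: 0.295 × 0.035 = 0.010325
  Sp. lutea: 0.216 × 0.096 = 0.020736
  Sp. caerulea: 0.489 × 0.13 = 0.06357
P(banded) = 0.010325 + 0.020736 + 0.06357 = 0.094631 → 0.0946.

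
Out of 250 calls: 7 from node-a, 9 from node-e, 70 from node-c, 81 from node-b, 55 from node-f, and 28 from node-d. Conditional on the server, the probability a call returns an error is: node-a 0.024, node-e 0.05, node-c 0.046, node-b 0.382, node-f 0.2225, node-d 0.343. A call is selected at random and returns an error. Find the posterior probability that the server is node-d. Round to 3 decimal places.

Compute prior × likelihood for every hypothesis:
  node-a: 0.028 × 0.024 = 0.000672
  node-e: 0.036 × 0.05 = 0.0018
  node-c: 0.28 × 0.046 = 0.01288
  node-b: 0.324 × 0.382 = 0.123768
  node-f: 0.22 × 0.2225 = 0.04895
  node-d: 0.112 × 0.343 = 0.038416
Normalizing constant = 0.226486.
P(node-d | evidence) = 0.038416 / 0.226486 ≈ 0.170.

0.170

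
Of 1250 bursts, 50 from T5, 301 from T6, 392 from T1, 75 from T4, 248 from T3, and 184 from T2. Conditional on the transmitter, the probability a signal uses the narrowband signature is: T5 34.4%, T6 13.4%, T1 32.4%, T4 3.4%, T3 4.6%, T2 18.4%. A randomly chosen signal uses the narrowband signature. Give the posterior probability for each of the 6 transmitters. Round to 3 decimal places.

By Bayes' rule, posterior ∝ prior × likelihood:
  T5: 0.04 × 0.344 = 0.01376
  T6: 0.2408 × 0.134 = 0.0322672
  T1: 0.3136 × 0.324 = 0.1016064
  T4: 0.06 × 0.034 = 0.00204
  T3: 0.1984 × 0.046 = 0.0091264
  T2: 0.1472 × 0.184 = 0.0270848
Sum = 0.1858848.
P(T5 | narrowband) = 0.01376/0.1858848 ≈ 0.074
P(T6 | narrowband) = 0.0322672/0.1858848 ≈ 0.174
P(T1 | narrowband) = 0.1016064/0.1858848 ≈ 0.547
P(T4 | narrowband) = 0.00204/0.1858848 ≈ 0.011
P(T3 | narrowband) = 0.0091264/0.1858848 ≈ 0.049
P(T2 | narrowband) = 0.0270848/0.1858848 ≈ 0.146
(Check: 0.074+0.174+0.547+0.011+0.049+0.146 = 1.001.)

T5 0.074, T6 0.174, T1 0.547, T4 0.011, T3 0.049, T2 0.146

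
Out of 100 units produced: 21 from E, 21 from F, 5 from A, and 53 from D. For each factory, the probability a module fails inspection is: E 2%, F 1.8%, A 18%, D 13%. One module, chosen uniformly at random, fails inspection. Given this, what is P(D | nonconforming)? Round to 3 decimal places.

Prior × likelihood for each hypothesis:
  E: 0.21 × 0.02 = 0.0042
  F: 0.21 × 0.018 = 0.00378
  A: 0.05 × 0.18 = 0.009
  D: 0.53 × 0.13 = 0.0689
Total = 0.08588.
P(D | evidence) = 0.0689 / 0.08588 ≈ 0.802.

0.802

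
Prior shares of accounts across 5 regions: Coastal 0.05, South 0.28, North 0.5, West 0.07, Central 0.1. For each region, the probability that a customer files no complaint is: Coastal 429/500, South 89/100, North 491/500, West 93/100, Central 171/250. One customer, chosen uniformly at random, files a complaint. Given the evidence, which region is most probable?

Central

Taking complements, P(complaint | each) = Coastal 0.142, South 0.11, North 0.018, West 0.07, Central 0.316.
By Bayes' rule, posterior ∝ prior × likelihood:
  Coastal: 0.05 × 0.142 = 0.0071
  South: 0.28 × 0.11 = 0.0308
  North: 0.5 × 0.018 = 0.009
  West: 0.07 × 0.07 = 0.0049
  Central: 0.1 × 0.316 = 0.0316
Normalizing constant = 0.0834.
Largest term belongs to Central, so Central is most probable.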